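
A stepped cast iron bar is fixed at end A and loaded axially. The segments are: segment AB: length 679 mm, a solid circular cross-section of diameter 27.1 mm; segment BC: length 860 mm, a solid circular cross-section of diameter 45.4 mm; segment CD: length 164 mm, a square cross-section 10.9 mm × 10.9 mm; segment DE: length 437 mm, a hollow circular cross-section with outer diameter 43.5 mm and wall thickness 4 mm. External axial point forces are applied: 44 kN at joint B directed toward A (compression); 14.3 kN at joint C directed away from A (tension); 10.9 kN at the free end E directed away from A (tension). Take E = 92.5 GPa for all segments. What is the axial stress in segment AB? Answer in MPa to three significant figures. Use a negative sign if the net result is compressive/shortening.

Internal axial forces (sectioning from the free end, tension +): N_DE = 10.9 kN, N_CD = 10.9 kN, N_BC = 25.2 kN, N_AB = -18.8 kN.
A_AB = 576.8 mm².
σ_AB = N_AB/A_AB = -18800/576.8 = -32.59 MPa.

-32.6 MPa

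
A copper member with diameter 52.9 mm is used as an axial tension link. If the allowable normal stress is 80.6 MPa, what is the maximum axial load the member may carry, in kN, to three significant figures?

177 kN

A = 2198 mm².
P_max = σ_allow · A = 80.6 · 2198 = 177100 N = 177.1 kN.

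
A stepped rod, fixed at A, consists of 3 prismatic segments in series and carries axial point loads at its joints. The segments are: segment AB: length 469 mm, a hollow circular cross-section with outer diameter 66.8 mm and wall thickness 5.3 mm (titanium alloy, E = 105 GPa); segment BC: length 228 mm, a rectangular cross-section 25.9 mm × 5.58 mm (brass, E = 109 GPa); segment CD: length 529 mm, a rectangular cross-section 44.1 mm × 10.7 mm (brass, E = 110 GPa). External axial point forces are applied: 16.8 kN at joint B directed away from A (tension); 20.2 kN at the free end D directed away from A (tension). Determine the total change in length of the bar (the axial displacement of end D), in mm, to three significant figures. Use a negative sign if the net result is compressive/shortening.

Internal axial forces (sectioning from the free end, tension +): N_CD = 20.2 kN, N_BC = 20.2 kN, N_AB = 37 kN.
A_AB = 1024 mm².
A_BC = 144.5 mm².
A_CD = 471.9 mm².
δ_AB = 37000·469/(1024·105000) = 0.1614 mm
δ_BC = 20200·228/(144.5·109000) = 0.2924 mm
δ_CD = 20200·529/(471.9·110000) = 0.2059 mm
δ = Σδ_i = 0.6596 mm.

0.660 mm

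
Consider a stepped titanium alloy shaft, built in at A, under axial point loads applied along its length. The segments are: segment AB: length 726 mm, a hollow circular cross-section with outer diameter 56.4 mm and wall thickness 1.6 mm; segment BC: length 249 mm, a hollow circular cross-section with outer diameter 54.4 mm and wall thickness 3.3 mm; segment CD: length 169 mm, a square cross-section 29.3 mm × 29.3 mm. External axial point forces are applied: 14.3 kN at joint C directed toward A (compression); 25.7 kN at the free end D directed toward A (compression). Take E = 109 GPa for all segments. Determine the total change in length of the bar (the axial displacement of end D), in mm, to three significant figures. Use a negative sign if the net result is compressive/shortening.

Internal axial forces (sectioning from the free end, tension +): N_CD = -25.7 kN, N_BC = -40 kN, N_AB = -40 kN.
A_AB = 275.5 mm².
A_BC = 529.8 mm².
A_CD = 858.5 mm².
δ_AB = -40000·726/(275.5·109000) = -0.9672 mm
δ_BC = -40000·249/(529.8·109000) = -0.1725 mm
δ_CD = -25700·169/(858.5·109000) = -0.04641 mm
δ = Σδ_i = -1.186 mm.

-1.19 mm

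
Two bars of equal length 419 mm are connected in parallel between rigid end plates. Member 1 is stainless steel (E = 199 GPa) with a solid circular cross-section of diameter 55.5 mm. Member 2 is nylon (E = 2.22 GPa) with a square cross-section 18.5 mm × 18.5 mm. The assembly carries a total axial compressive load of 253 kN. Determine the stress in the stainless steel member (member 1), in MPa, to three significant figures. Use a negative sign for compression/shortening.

A_1 = 2419 mm².
A_2 = 342.2 mm².
Equal strain + equilibrium ⇒ each member carries load in proportion to AE: A₁E₁ = 481400000 N, A₂E₂ = 759800 N, ΣAE = 482200000 N.
σ₁ = P·E₁/ΣAE = -253000·199000/482200000 = -104.4 MPa.

-104 MPa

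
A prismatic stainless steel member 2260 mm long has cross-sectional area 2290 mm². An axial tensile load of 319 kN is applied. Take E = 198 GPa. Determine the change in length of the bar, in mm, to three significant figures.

δ_mech = NL/(AE) = 319000·2260/(2290·198000) = 1.59 mm.

1.59 mm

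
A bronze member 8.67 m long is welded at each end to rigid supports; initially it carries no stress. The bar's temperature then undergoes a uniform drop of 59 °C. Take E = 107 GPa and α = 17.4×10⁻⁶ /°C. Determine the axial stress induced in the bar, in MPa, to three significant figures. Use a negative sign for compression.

110 MPa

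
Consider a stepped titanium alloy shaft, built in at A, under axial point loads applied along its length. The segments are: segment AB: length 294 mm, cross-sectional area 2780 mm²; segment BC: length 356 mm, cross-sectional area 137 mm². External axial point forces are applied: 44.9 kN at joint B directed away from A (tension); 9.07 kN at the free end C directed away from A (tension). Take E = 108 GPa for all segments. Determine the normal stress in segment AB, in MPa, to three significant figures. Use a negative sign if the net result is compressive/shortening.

19.4 MPa

Internal axial forces (sectioning from the free end, tension +): N_BC = 9.07 kN, N_AB = 53.97 kN.
σ_AB = N_AB/A_AB = 53970/2780 = 19.41 MPa.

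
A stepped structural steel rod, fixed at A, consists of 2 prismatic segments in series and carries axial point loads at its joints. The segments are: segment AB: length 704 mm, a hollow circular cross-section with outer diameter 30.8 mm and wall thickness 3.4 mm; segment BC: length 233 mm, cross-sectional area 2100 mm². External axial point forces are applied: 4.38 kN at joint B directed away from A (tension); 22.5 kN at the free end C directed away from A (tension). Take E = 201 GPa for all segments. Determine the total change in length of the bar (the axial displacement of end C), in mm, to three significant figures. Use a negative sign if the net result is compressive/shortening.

Internal axial forces (sectioning from the free end, tension +): N_BC = 22.5 kN, N_AB = 26.88 kN.
A_AB = 292.7 mm².
δ_AB = 26880·704/(292.7·201000) = 0.3217 mm
δ_BC = 22500·233/(2100·201000) = 0.01242 mm
δ = Σδ_i = 0.3341 mm.

0.334 mm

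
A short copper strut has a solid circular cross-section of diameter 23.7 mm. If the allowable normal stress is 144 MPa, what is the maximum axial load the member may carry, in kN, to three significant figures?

63.5 kN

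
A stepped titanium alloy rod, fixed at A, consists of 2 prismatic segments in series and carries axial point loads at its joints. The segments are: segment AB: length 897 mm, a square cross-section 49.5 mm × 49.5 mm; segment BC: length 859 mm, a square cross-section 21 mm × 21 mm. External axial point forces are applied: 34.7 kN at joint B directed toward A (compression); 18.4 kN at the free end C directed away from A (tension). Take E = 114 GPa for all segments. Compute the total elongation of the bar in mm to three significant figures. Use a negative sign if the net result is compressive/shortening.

0.262 mm

Internal axial forces (sectioning from the free end, tension +): N_BC = 18.4 kN, N_AB = -16.3 kN.
A_AB = 2450 mm².
A_BC = 441 mm².
δ_AB = -16300·897/(2450·114000) = -0.05234 mm
δ_BC = 18400·859/(441·114000) = 0.3144 mm
δ = Σδ_i = 0.262 mm.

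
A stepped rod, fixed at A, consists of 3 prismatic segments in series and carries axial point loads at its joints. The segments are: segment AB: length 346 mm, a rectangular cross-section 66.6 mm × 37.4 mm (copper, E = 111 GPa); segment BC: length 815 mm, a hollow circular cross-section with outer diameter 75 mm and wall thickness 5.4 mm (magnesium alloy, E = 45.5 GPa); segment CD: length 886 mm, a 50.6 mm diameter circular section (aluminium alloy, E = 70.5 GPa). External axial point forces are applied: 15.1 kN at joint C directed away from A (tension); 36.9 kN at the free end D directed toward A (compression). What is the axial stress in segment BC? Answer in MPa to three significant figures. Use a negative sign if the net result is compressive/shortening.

-18.5 MPa

Internal axial forces (sectioning from the free end, tension +): N_CD = -36.9 kN, N_BC = -21.8 kN, N_AB = -21.8 kN.
A_BC = 1181 mm².
σ_BC = N_BC/A_BC = -21800/1181 = -18.46 MPa.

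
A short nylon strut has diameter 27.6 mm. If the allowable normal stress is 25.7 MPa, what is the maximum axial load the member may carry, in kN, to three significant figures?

15.4 kN

A = 598.3 mm².
P_max = σ_allow · A = 25.7 · 598.3 = 15380 N = 15.38 kN.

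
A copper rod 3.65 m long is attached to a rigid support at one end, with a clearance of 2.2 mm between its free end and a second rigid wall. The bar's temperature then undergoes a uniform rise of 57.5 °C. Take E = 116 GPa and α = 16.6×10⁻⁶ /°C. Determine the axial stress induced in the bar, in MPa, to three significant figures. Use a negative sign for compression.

Free thermal expansion αLΔT = 16.6e-6 · 3650 · 57.5 = 3.484 mm.
The walls engage after the gap closes; constrained expansion = 3.484 − 2.2 = 1.284 mm.
The walls impose strain ε = −(1.284)/3650 = -3.5176e-04; σ = Eε = 116000 · -3.5176e-04 = -40.8 MPa.

-40.8 MPa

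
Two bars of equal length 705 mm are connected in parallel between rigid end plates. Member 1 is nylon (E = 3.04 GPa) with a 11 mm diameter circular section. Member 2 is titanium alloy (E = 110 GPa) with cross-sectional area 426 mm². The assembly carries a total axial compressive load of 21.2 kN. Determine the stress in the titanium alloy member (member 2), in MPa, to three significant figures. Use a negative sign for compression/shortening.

-49.5 MPa

A_1 = 95.03 mm².
Equal strain + equilibrium ⇒ each member carries load in proportion to AE: A₁E₁ = 288900 N, A₂E₂ = 46860000 N, ΣAE = 47150000 N.
σ₂ = P·E₂/ΣAE = -21200·110000/47150000 = -49.46 MPa.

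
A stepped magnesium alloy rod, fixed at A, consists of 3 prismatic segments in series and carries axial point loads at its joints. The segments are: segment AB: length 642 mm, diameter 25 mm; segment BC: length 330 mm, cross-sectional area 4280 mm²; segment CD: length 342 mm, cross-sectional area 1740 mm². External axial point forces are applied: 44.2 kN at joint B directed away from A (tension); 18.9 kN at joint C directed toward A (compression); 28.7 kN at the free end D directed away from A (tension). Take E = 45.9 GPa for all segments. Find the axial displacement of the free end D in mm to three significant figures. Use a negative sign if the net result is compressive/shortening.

Internal axial forces (sectioning from the free end, tension +): N_CD = 28.7 kN, N_BC = 9.8 kN, N_AB = 54 kN.
A_AB = 490.9 mm².
δ_AB = 54000·642/(490.9·45900) = 1.539 mm
δ_BC = 9800·330/(4280·45900) = 0.01646 mm
δ_CD = 28700·342/(1740·45900) = 0.1229 mm
δ = Σδ_i = 1.678 mm.

1.68 mm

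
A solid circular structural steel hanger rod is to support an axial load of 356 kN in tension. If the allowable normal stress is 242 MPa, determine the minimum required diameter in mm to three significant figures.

Required area A ≥ P/σ_allow = 356000/242 = 1471 mm².
For a solid circular section, d ≥ √(4A/π) = 43.28 mm.

43.3 mm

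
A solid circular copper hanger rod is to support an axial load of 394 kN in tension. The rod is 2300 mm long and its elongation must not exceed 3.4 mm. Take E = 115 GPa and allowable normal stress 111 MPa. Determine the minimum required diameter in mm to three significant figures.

Required area A ≥ P/σ_allow = 394000/111 = 3550 mm².
For a solid circular section, d ≥ √(4A/π) = 67.23 mm.
Elongation limit: A ≥ PL/(Eδ_allow) = 394000·2300/(115000·3.4) = 2318 mm² ⇒ d ≥ 54.32 mm.
The stress limit governs.

67.2 mm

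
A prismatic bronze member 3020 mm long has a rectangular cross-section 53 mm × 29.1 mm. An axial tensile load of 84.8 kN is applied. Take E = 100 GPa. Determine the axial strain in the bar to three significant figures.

A = 1542 mm².
σ = N/A = 54.98 MPa; ε = σ/E = 54.98/100000 = 5.498e-04.

5.50e-04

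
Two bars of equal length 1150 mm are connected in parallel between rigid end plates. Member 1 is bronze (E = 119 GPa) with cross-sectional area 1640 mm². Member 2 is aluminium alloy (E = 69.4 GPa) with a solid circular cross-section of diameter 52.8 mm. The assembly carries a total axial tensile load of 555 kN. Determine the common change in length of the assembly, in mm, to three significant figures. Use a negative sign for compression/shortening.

1.84 mm

A_2 = 2190 mm².
Equal strain + equilibrium ⇒ each member carries load in proportion to AE: A₁E₁ = 195200000 N, A₂E₂ = 152000000 N, ΣAE = 347100000 N.
δ = PL/ΣAE = 555000·1150/347100000 = 1.839 mm.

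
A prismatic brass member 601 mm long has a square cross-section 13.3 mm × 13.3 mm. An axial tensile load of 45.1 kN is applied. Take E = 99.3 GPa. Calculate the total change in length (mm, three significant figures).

A = 176.9 mm².
δ_mech = NL/(AE) = 45100·601/(176.9·99300) = 1.543 mm.

1.54 mm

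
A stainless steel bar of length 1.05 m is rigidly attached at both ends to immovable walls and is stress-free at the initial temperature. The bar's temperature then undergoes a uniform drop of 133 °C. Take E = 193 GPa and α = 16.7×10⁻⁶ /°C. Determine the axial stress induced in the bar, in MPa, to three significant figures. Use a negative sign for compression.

Free thermal expansion αLΔT = 16.7e-6 · 1050 · -133 = -2.332 mm.
The walls impose strain ε = −(-2.332)/1050 = 2.2211e-03; σ = Eε = 193000 · 2.2211e-03 = 428.7 MPa.

429 MPa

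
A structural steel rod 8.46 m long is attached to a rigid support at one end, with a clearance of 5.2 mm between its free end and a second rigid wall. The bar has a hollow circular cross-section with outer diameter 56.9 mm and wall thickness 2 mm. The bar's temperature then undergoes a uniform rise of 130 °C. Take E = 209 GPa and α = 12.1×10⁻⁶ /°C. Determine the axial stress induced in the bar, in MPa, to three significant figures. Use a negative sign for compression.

-200 MPa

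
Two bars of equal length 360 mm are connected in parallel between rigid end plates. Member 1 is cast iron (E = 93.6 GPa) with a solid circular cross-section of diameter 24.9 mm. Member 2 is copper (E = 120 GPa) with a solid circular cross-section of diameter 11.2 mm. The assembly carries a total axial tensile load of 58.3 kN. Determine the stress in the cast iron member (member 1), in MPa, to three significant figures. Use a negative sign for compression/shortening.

95.1 MPa

A_1 = 487 mm².
A_2 = 98.52 mm².
Equal strain + equilibrium ⇒ each member carries load in proportion to AE: A₁E₁ = 45580000 N, A₂E₂ = 11820000 N, ΣAE = 57400000 N.
σ₁ = P·E₁/ΣAE = 58300·93600/57400000 = 95.07 MPa.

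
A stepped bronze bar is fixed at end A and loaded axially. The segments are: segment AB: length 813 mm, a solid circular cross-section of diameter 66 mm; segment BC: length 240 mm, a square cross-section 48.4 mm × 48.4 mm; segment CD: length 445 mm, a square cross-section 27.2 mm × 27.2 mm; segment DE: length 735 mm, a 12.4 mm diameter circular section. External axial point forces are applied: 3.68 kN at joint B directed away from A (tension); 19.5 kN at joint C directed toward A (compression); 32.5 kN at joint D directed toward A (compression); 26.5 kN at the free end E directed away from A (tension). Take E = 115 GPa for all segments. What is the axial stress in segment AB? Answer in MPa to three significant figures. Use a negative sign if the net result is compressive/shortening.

-6.38 MPa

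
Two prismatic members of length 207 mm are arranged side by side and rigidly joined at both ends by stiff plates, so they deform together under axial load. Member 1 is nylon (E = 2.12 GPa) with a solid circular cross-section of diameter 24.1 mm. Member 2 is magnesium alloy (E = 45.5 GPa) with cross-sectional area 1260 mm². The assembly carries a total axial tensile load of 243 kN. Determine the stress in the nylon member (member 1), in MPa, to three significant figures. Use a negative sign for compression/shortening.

A_1 = 456.2 mm².
Equal strain + equilibrium ⇒ each member carries load in proportion to AE: A₁E₁ = 967100 N, A₂E₂ = 57330000 N, ΣAE = 58300000 N.
σ₁ = P·E₁/ΣAE = 243000·2120/58300000 = 8.837 MPa.

8.84 MPa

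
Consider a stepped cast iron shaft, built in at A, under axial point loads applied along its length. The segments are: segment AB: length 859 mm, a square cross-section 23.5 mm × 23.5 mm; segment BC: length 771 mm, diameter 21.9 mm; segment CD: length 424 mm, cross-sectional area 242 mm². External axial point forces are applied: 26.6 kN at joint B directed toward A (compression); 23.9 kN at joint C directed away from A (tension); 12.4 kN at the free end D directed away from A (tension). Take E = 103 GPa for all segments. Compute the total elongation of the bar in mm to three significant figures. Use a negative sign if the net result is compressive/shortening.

1.08 mm

Internal axial forces (sectioning from the free end, tension +): N_CD = 12.4 kN, N_BC = 36.3 kN, N_AB = 9.7 kN.
A_AB = 552.2 mm².
A_BC = 376.7 mm².
δ_AB = 9700·859/(552.2·103000) = 0.1465 mm
δ_BC = 36300·771/(376.7·103000) = 0.7213 mm
δ_CD = 12400·424/(242·103000) = 0.2109 mm
δ = Σδ_i = 1.079 mm.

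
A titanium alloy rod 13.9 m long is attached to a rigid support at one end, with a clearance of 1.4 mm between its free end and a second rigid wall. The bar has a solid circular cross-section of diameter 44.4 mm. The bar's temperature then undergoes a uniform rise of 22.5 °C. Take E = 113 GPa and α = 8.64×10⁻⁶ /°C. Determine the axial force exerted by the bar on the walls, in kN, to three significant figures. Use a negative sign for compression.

Free thermal expansion αLΔT = 8.64e-6 · 13900 · 22.5 = 2.702 mm.
The walls engage after the gap closes; constrained expansion = 2.702 − 1.4 = 1.302 mm.
The walls impose strain ε = −(1.302)/13900 = -9.3681e-05; σ = Eε = 113000 · -9.3681e-05 = -10.59 MPa.
Wall reaction R = σ·A = -10.59·1548 = -16390 N = -16.39 kN.

-16.4 kN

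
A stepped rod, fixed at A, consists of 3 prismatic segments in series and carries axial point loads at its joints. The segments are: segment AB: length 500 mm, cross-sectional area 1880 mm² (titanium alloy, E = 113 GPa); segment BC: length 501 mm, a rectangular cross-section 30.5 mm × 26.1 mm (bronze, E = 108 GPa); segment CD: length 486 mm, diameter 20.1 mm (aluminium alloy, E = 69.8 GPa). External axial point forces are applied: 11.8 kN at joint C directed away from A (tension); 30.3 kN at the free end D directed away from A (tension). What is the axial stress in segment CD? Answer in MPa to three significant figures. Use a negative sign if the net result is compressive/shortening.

Internal axial forces (sectioning from the free end, tension +): N_CD = 30.3 kN, N_BC = 42.1 kN, N_AB = 42.1 kN.
A_CD = 317.3 mm².
σ_CD = N_CD/A_CD = 30300/317.3 = 95.49 MPa.

95.5 MPa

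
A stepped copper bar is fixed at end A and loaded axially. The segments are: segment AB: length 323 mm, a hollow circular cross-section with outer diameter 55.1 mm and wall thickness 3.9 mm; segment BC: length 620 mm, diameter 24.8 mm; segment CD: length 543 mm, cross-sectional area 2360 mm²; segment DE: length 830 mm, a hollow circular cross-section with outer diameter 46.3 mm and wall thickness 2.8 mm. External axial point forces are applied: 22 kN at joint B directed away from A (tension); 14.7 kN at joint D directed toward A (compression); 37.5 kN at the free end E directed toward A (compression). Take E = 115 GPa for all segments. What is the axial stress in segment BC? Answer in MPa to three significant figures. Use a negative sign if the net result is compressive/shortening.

-108 MPa

Internal axial forces (sectioning from the free end, tension +): N_DE = -37.5 kN, N_CD = -52.2 kN, N_BC = -52.2 kN, N_AB = -30.2 kN.
A_BC = 483.1 mm².
σ_BC = N_BC/A_BC = -52200/483.1 = -108.1 MPa.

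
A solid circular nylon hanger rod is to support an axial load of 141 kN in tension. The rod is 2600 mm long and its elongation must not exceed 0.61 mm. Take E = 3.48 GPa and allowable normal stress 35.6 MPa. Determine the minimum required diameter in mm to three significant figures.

Required area A ≥ P/σ_allow = 141000/35.6 = 3961 mm².
For a solid circular section, d ≥ √(4A/π) = 71.01 mm.
Elongation limit: A ≥ PL/(Eδ_allow) = 141000·2600/(3480·0.61) = 172700 mm² ⇒ d ≥ 468.9 mm.
The elongation limit governs.

469 mm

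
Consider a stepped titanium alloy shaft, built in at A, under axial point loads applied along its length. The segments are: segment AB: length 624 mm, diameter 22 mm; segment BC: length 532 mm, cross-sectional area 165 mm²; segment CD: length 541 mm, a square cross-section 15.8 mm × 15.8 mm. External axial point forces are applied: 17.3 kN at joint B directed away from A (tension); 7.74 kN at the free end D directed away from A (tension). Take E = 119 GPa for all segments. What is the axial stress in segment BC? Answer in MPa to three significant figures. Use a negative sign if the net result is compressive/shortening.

Internal axial forces (sectioning from the free end, tension +): N_CD = 7.74 kN, N_BC = 7.74 kN, N_AB = 25.04 kN.
σ_BC = N_BC/A_BC = 7740/165 = 46.91 MPa.

46.9 MPa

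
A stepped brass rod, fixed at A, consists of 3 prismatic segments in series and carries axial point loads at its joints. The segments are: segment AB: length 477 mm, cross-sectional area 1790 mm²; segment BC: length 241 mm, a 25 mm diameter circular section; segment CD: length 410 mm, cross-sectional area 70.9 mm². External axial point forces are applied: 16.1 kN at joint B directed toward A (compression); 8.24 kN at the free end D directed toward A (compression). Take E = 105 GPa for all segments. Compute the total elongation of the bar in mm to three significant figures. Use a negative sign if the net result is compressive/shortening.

Internal axial forces (sectioning from the free end, tension +): N_CD = -8.24 kN, N_BC = -8.24 kN, N_AB = -24.34 kN.
A_BC = 490.9 mm².
δ_AB = -24340·477/(1790·105000) = -0.06177 mm
δ_BC = -8240·241/(490.9·105000) = -0.03853 mm
δ_CD = -8240·410/(70.9·105000) = -0.4538 mm
δ = Σδ_i = -0.5541 mm.

-0.554 mm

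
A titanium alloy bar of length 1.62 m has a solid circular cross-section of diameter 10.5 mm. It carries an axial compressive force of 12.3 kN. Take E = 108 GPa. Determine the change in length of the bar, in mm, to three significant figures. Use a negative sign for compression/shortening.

-2.13 mm

A = 86.59 mm².
δ_mech = NL/(AE) = -12300·1620/(86.59·108000) = -2.131 mm.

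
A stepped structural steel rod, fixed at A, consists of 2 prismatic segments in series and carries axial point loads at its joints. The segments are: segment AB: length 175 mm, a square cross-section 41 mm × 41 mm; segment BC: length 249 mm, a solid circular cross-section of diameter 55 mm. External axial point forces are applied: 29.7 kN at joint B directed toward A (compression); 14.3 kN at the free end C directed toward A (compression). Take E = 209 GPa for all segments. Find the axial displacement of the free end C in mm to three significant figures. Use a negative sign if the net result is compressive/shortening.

-0.0291 mm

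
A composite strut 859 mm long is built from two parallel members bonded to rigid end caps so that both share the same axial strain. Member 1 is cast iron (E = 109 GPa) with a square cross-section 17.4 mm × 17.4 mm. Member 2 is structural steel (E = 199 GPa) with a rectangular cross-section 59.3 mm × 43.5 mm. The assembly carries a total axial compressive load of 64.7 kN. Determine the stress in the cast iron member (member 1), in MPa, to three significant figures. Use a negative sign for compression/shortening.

A_1 = 302.8 mm².
A_2 = 2580 mm².
Equal strain + equilibrium ⇒ each member carries load in proportion to AE: A₁E₁ = 33000000 N, A₂E₂ = 513300000 N, ΣAE = 546300000 N.
σ₁ = P·E₁/ΣAE = -64700·109000/546300000 = -12.91 MPa.

-12.9 MPa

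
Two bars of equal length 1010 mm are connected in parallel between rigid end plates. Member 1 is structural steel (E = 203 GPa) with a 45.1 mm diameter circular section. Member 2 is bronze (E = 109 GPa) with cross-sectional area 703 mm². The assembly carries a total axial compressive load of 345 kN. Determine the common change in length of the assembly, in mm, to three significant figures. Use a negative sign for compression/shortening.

-0.869 mm

A_1 = 1598 mm².
Equal strain + equilibrium ⇒ each member carries load in proportion to AE: A₁E₁ = 324300000 N, A₂E₂ = 76630000 N, ΣAE = 400900000 N.
δ = PL/ΣAE = -345000·1010/400900000 = -0.8691 mm.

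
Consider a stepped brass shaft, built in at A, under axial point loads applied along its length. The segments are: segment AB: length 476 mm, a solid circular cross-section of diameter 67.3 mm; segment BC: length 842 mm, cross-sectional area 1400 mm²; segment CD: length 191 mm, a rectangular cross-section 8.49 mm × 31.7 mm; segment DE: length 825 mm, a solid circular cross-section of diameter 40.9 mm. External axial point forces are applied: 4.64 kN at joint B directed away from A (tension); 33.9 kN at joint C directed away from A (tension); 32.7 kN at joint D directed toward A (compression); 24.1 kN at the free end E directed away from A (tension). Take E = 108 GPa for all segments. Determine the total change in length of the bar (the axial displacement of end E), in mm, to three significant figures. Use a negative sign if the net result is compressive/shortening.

Internal axial forces (sectioning from the free end, tension +): N_DE = 24.1 kN, N_CD = -8.6 kN, N_BC = 25.3 kN, N_AB = 29.94 kN.
A_AB = 3557 mm².
A_CD = 269.1 mm².
A_DE = 1314 mm².
δ_AB = 29940·476/(3557·108000) = 0.03709 mm
δ_BC = 25300·842/(1400·108000) = 0.1409 mm
δ_CD = -8600·191/(269.1·108000) = -0.05651 mm
δ_DE = 24100·825/(1314·108000) = 0.1401 mm
δ = Σδ_i = 0.2616 mm.

0.262 mm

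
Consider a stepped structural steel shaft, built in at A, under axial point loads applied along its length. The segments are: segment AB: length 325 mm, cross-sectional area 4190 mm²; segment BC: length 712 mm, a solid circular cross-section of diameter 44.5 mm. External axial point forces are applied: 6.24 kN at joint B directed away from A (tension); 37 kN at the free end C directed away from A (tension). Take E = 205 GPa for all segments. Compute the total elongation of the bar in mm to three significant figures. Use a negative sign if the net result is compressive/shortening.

0.0990 mm

Internal axial forces (sectioning from the free end, tension +): N_BC = 37 kN, N_AB = 43.24 kN.
A_BC = 1555 mm².
δ_AB = 43240·325/(4190·205000) = 0.01636 mm
δ_BC = 37000·712/(1555·205000) = 0.08263 mm
δ = Σδ_i = 0.09899 mm.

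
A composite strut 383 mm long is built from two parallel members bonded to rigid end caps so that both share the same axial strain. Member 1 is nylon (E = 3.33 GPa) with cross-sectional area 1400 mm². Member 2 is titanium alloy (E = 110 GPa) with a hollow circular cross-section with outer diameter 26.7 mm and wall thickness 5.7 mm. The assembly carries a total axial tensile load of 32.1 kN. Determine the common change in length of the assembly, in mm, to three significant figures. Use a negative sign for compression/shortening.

A_2 = 376 mm².
Equal strain + equilibrium ⇒ each member carries load in proportion to AE: A₁E₁ = 4662000 N, A₂E₂ = 41370000 N, ΣAE = 46030000 N.
δ = PL/ΣAE = 32100·383/46030000 = 0.2671 mm.

0.267 mm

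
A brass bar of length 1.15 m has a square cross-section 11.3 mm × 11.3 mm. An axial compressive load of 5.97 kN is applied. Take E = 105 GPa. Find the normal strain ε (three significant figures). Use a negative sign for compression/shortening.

A = 127.7 mm².
σ = N/A = -46.75 MPa; ε = σ/E = -46.75/105000 = -4.453e-04.

-4.45e-04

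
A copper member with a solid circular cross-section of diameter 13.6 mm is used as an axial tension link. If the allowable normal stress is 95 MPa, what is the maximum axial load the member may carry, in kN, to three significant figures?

A = 145.3 mm².
P_max = σ_allow · A = 95 · 145.3 = 13800 N = 13.8 kN.

13.8 kN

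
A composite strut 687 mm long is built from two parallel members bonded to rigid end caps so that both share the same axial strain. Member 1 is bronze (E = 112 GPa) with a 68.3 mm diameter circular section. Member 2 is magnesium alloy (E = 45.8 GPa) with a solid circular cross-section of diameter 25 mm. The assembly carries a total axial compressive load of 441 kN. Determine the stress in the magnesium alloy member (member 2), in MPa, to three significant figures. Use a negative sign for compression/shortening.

-46.7 MPa

A_1 = 3664 mm².
A_2 = 490.9 mm².
Equal strain + equilibrium ⇒ each member carries load in proportion to AE: A₁E₁ = 410300000 N, A₂E₂ = 22480000 N, ΣAE = 432800000 N.
σ₂ = P·E₂/ΣAE = -441000·45800/432800000 = -46.66 MPa.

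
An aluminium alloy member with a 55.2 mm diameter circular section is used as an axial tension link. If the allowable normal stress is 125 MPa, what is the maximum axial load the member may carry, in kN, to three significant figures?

A = 2393 mm².
P_max = σ_allow · A = 125 · 2393 = 299100 N = 299.1 kN.

299 kN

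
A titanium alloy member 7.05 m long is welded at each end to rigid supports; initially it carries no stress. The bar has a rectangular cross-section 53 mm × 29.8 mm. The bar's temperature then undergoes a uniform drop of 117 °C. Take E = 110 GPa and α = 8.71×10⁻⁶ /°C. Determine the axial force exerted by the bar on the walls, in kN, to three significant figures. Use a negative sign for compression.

Free thermal expansion αLΔT = 8.71e-6 · 7050 · -117 = -7.184 mm.
The walls impose strain ε = −(-7.184)/7050 = 1.0191e-03; σ = Eε = 110000 · 1.0191e-03 = 112.1 MPa.
Wall reaction R = σ·A = 112.1·1579 = 177000 N = 177 kN.

177 kN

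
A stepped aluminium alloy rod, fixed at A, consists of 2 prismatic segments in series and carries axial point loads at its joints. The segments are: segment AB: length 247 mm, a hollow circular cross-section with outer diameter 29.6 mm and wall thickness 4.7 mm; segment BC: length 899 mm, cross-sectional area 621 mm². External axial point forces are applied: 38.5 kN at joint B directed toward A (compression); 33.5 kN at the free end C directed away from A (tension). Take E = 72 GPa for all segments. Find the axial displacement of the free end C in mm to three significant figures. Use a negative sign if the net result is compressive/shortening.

Internal axial forces (sectioning from the free end, tension +): N_BC = 33.5 kN, N_AB = -5 kN.
A_AB = 367.7 mm².
δ_AB = -5000·247/(367.7·72000) = -0.04665 mm
δ_BC = 33500·899/(621·72000) = 0.6736 mm
δ = Σδ_i = 0.6269 mm.

0.627 mm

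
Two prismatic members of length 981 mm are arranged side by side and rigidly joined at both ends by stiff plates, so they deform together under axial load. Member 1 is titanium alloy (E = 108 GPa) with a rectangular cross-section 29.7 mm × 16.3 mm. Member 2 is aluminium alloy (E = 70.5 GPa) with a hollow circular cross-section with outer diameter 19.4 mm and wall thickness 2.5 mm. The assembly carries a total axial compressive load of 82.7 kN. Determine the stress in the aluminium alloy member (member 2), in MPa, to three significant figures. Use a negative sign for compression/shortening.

A_1 = 484.1 mm².
A_2 = 132.7 mm².
Equal strain + equilibrium ⇒ each member carries load in proportion to AE: A₁E₁ = 52280000 N, A₂E₂ = 9358000 N, ΣAE = 61640000 N.
σ₂ = P·E₂/ΣAE = -82700·70500/61640000 = -94.58 MPa.

-94.6 MPa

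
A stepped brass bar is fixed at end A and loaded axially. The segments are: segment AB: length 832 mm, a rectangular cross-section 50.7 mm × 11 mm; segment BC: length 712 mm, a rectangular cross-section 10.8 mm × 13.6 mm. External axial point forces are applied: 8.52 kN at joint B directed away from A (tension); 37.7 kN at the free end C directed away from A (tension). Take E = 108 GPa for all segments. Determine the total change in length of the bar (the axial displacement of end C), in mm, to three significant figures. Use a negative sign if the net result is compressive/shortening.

2.33 mm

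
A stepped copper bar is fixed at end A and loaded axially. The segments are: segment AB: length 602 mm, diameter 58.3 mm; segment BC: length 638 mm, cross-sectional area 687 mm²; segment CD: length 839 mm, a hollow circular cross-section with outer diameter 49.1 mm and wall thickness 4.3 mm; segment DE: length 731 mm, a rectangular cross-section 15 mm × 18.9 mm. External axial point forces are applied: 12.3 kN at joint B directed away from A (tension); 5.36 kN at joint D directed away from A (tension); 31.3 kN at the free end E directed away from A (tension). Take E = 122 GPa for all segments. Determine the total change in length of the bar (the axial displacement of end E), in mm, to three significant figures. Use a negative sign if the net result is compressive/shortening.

Internal axial forces (sectioning from the free end, tension +): N_DE = 31.3 kN, N_CD = 36.66 kN, N_BC = 36.66 kN, N_AB = 48.96 kN.
A_AB = 2669 mm².
A_CD = 605.2 mm².
A_DE = 283.5 mm².
δ_AB = 48960·602/(2669·122000) = 0.0905 mm
δ_BC = 36660·638/(687·122000) = 0.2791 mm
δ_CD = 36660·839/(605.2·122000) = 0.4166 mm
δ_DE = 31300·731/(283.5·122000) = 0.6615 mm
δ = Σδ_i = 1.448 mm.

1.45 mm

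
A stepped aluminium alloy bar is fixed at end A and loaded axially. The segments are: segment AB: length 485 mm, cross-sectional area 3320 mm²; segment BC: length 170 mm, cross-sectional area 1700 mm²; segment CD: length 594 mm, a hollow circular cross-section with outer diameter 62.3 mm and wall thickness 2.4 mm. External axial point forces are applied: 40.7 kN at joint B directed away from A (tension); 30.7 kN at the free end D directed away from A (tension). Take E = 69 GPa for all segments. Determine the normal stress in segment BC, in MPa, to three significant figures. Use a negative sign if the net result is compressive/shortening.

Internal axial forces (sectioning from the free end, tension +): N_CD = 30.7 kN, N_BC = 30.7 kN, N_AB = 71.4 kN.
σ_BC = N_BC/A_BC = 30700/1700 = 18.06 MPa.

18.1 MPa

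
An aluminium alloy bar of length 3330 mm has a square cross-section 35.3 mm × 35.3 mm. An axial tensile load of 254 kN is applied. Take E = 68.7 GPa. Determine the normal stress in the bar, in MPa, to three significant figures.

A = 1246 mm².
σ = N/A = 254000/1246 = 203.8 MPa.

204 MPa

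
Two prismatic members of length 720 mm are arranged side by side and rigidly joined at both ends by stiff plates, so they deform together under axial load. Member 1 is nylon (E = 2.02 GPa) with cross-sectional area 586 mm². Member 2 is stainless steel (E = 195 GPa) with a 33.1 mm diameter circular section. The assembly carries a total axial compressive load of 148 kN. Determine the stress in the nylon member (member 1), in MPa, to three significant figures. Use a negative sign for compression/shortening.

-1.77 MPa

A_2 = 860.5 mm².
Equal strain + equilibrium ⇒ each member carries load in proportion to AE: A₁E₁ = 1184000 N, A₂E₂ = 167800000 N, ΣAE = 169000000 N.
σ₁ = P·E₁/ΣAE = -148000·2020/169000000 = -1.769 MPa.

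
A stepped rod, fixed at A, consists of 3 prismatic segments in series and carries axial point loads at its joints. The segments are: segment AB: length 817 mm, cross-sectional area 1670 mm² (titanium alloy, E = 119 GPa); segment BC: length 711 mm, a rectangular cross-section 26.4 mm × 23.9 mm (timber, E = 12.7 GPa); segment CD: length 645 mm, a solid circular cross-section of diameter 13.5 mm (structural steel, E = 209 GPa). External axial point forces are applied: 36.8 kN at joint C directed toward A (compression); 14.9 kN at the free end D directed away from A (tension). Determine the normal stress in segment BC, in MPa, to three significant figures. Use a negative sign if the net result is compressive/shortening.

-34.7 MPa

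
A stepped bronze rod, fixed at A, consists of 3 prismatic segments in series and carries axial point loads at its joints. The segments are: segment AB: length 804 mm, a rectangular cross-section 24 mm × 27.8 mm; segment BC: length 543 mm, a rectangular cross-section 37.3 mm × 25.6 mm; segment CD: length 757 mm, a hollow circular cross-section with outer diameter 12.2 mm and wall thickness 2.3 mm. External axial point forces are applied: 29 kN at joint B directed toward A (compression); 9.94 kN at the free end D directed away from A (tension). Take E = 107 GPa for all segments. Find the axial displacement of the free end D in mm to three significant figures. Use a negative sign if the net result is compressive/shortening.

0.821 mm

Internal axial forces (sectioning from the free end, tension +): N_CD = 9.94 kN, N_BC = 9.94 kN, N_AB = -19.06 kN.
A_AB = 667.2 mm².
A_BC = 954.9 mm².
A_CD = 71.53 mm².
δ_AB = -19060·804/(667.2·107000) = -0.2147 mm
δ_BC = 9940·543/(954.9·107000) = 0.05283 mm
δ_CD = 9940·757/(71.53·107000) = 0.9831 mm
δ = Σδ_i = 0.8212 mm.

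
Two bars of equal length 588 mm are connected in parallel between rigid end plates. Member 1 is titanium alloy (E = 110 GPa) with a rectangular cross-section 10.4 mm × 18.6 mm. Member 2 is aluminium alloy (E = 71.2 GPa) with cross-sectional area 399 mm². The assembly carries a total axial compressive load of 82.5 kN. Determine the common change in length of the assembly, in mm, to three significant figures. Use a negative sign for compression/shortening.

-0.976 mm

A_1 = 193.4 mm².
Equal strain + equilibrium ⇒ each member carries load in proportion to AE: A₁E₁ = 21280000 N, A₂E₂ = 28410000 N, ΣAE = 49690000 N.
δ = PL/ΣAE = -82500·588/49690000 = -0.9763 mm.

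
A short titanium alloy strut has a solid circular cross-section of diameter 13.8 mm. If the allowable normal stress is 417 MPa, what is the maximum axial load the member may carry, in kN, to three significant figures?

A = 149.6 mm².
P_max = σ_allow · A = 417 · 149.6 = 62370 N = 62.37 kN.

62.4 kN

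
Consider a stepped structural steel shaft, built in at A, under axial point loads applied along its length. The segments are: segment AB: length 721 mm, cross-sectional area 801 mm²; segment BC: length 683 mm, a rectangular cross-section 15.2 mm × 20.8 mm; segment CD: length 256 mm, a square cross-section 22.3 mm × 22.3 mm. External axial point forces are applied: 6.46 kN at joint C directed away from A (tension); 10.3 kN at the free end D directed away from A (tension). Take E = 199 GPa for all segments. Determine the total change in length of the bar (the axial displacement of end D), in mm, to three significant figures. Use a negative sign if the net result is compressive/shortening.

Internal axial forces (sectioning from the free end, tension +): N_CD = 10.3 kN, N_BC = 16.76 kN, N_AB = 16.76 kN.
A_BC = 316.2 mm².
A_CD = 497.3 mm².
δ_AB = 16760·721/(801·199000) = 0.07581 mm
δ_BC = 16760·683/(316.2·199000) = 0.1819 mm
δ_CD = 10300·256/(497.3·199000) = 0.02664 mm
δ = Σδ_i = 0.2844 mm.

0.284 mm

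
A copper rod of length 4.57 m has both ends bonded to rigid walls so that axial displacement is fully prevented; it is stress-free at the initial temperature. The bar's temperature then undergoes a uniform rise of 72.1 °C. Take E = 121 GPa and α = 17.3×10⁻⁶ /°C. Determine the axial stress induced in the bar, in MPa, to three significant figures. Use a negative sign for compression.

Free thermal expansion αLΔT = 17.3e-6 · 4570 · 72.1 = 5.7 mm.
The walls impose strain ε = −(5.7)/4570 = -1.2473e-03; σ = Eε = 121000 · -1.2473e-03 = -150.9 MPa.

-151 MPa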